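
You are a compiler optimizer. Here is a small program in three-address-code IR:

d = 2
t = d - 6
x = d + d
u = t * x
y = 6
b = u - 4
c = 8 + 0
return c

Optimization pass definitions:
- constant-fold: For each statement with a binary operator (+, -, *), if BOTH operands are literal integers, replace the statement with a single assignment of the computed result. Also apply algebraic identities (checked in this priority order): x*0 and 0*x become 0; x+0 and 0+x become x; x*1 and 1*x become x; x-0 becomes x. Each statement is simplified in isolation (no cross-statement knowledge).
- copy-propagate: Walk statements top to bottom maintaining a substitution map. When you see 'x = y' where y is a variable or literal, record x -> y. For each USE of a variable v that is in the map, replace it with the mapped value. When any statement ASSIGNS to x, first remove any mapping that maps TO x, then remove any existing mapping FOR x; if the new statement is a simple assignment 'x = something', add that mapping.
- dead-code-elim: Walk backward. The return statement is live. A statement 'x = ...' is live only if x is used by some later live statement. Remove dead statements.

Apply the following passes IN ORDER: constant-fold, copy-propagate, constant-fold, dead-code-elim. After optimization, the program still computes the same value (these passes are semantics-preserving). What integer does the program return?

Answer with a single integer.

Answer: 8

Derivation:
Initial IR:
  d = 2
  t = d - 6
  x = d + d
  u = t * x
  y = 6
  b = u - 4
  c = 8 + 0
  return c
After constant-fold (8 stmts):
  d = 2
  t = d - 6
  x = d + d
  u = t * x
  y = 6
  b = u - 4
  c = 8
  return c
After copy-propagate (8 stmts):
  d = 2
  t = 2 - 6
  x = 2 + 2
  u = t * x
  y = 6
  b = u - 4
  c = 8
  return 8
After constant-fold (8 stmts):
  d = 2
  t = -4
  x = 4
  u = t * x
  y = 6
  b = u - 4
  c = 8
  return 8
After dead-code-elim (1 stmts):
  return 8
Evaluate:
  d = 2  =>  d = 2
  t = d - 6  =>  t = -4
  x = d + d  =>  x = 4
  u = t * x  =>  u = -16
  y = 6  =>  y = 6
  b = u - 4  =>  b = -20
  c = 8 + 0  =>  c = 8
  return c = 8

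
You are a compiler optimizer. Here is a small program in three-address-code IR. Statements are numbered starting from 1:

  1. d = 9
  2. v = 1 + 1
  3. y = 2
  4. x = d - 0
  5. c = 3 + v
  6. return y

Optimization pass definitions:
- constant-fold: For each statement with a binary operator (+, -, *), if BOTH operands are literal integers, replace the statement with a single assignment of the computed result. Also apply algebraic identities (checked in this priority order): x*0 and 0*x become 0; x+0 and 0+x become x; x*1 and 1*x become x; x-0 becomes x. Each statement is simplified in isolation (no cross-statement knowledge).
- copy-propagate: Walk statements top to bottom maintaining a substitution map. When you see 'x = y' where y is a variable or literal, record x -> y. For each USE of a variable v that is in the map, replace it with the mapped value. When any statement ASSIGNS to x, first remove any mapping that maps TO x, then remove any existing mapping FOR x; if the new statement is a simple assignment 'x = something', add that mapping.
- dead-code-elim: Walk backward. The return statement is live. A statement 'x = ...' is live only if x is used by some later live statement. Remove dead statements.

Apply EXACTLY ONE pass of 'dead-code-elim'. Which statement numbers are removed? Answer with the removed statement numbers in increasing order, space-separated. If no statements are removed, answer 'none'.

Backward liveness scan:
Stmt 1 'd = 9': DEAD (d not in live set [])
Stmt 2 'v = 1 + 1': DEAD (v not in live set [])
Stmt 3 'y = 2': KEEP (y is live); live-in = []
Stmt 4 'x = d - 0': DEAD (x not in live set ['y'])
Stmt 5 'c = 3 + v': DEAD (c not in live set ['y'])
Stmt 6 'return y': KEEP (return); live-in = ['y']
Removed statement numbers: [1, 2, 4, 5]
Surviving IR:
  y = 2
  return y

Answer: 1 2 4 5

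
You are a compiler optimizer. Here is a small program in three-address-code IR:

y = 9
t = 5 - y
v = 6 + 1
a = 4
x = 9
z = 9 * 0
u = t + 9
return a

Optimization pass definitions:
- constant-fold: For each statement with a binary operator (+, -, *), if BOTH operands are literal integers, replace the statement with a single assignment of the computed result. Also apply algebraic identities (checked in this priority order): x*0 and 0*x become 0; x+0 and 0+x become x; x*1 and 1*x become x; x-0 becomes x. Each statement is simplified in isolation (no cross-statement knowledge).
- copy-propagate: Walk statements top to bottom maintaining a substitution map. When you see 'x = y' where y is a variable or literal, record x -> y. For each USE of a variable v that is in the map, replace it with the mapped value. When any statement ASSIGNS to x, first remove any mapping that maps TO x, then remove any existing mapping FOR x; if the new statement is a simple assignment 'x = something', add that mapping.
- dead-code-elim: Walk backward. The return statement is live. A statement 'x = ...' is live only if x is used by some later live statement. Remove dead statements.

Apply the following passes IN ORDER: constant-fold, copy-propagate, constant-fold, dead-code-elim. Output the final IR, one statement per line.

Answer: return 4

Derivation:
Initial IR:
  y = 9
  t = 5 - y
  v = 6 + 1
  a = 4
  x = 9
  z = 9 * 0
  u = t + 9
  return a
After constant-fold (8 stmts):
  y = 9
  t = 5 - y
  v = 7
  a = 4
  x = 9
  z = 0
  u = t + 9
  return a
After copy-propagate (8 stmts):
  y = 9
  t = 5 - 9
  v = 7
  a = 4
  x = 9
  z = 0
  u = t + 9
  return 4
After constant-fold (8 stmts):
  y = 9
  t = -4
  v = 7
  a = 4
  x = 9
  z = 0
  u = t + 9
  return 4
After dead-code-elim (1 stmts):
  return 4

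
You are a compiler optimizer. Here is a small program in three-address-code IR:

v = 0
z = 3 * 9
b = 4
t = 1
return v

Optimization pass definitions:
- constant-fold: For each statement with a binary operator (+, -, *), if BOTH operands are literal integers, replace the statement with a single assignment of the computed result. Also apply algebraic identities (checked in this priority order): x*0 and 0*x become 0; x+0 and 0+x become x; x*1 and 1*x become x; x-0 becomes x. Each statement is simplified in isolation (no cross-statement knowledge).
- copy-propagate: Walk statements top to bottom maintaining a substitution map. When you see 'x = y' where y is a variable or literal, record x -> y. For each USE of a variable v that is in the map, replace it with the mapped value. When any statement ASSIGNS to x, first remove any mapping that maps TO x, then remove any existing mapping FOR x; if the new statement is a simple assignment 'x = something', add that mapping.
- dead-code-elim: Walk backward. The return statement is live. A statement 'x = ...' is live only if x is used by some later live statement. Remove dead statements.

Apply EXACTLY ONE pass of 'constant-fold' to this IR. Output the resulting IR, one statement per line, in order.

Answer: v = 0
z = 27
b = 4
t = 1
return v

Derivation:
Applying constant-fold statement-by-statement:
  [1] v = 0  (unchanged)
  [2] z = 3 * 9  -> z = 27
  [3] b = 4  (unchanged)
  [4] t = 1  (unchanged)
  [5] return v  (unchanged)
Result (5 stmts):
  v = 0
  z = 27
  b = 4
  t = 1
  return v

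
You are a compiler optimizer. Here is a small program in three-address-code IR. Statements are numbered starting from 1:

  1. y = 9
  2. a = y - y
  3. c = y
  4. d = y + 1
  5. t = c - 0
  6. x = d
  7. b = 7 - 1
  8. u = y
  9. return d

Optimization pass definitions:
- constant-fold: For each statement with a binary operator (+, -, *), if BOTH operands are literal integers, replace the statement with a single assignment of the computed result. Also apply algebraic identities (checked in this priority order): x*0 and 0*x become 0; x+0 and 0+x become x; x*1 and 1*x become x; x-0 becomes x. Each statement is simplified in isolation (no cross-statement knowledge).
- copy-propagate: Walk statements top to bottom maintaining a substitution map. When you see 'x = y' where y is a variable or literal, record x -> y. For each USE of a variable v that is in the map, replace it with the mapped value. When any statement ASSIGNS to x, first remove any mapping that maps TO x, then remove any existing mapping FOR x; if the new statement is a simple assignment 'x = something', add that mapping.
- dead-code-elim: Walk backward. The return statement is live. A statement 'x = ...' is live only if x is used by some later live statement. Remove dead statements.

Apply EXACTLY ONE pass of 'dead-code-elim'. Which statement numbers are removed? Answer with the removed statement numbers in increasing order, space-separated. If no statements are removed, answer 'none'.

Backward liveness scan:
Stmt 1 'y = 9': KEEP (y is live); live-in = []
Stmt 2 'a = y - y': DEAD (a not in live set ['y'])
Stmt 3 'c = y': DEAD (c not in live set ['y'])
Stmt 4 'd = y + 1': KEEP (d is live); live-in = ['y']
Stmt 5 't = c - 0': DEAD (t not in live set ['d'])
Stmt 6 'x = d': DEAD (x not in live set ['d'])
Stmt 7 'b = 7 - 1': DEAD (b not in live set ['d'])
Stmt 8 'u = y': DEAD (u not in live set ['d'])
Stmt 9 'return d': KEEP (return); live-in = ['d']
Removed statement numbers: [2, 3, 5, 6, 7, 8]
Surviving IR:
  y = 9
  d = y + 1
  return d

Answer: 2 3 5 6 7 8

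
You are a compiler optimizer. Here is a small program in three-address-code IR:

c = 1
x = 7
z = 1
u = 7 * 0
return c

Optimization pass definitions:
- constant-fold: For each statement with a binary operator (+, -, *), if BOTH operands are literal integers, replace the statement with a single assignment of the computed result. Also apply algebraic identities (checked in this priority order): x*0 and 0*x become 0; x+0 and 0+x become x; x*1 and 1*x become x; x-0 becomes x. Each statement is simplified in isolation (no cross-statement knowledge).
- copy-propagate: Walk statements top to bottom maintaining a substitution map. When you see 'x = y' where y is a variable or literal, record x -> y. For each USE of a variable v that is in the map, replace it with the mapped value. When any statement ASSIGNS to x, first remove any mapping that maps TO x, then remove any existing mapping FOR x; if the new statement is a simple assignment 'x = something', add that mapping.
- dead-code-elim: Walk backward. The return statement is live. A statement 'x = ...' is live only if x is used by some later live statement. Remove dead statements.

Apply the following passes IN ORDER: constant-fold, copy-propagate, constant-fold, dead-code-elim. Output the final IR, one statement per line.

Initial IR:
  c = 1
  x = 7
  z = 1
  u = 7 * 0
  return c
After constant-fold (5 stmts):
  c = 1
  x = 7
  z = 1
  u = 0
  return c
After copy-propagate (5 stmts):
  c = 1
  x = 7
  z = 1
  u = 0
  return 1
After constant-fold (5 stmts):
  c = 1
  x = 7
  z = 1
  u = 0
  return 1
After dead-code-elim (1 stmts):
  return 1

Answer: return 1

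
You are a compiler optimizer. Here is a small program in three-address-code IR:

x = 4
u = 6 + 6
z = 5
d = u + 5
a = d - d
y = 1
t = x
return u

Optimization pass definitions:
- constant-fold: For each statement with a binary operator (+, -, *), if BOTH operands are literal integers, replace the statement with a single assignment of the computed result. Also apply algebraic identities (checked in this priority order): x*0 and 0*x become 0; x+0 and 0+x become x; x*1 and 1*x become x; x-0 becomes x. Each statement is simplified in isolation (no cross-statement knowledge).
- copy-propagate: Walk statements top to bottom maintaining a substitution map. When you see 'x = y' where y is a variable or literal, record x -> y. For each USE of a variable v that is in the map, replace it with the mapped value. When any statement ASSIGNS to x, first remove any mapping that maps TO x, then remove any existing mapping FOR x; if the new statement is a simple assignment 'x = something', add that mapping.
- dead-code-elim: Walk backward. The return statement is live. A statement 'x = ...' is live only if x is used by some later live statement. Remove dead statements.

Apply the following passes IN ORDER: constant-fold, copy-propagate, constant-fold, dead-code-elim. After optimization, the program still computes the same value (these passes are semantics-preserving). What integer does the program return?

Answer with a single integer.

Answer: 12

Derivation:
Initial IR:
  x = 4
  u = 6 + 6
  z = 5
  d = u + 5
  a = d - d
  y = 1
  t = x
  return u
After constant-fold (8 stmts):
  x = 4
  u = 12
  z = 5
  d = u + 5
  a = d - d
  y = 1
  t = x
  return u
After copy-propagate (8 stmts):
  x = 4
  u = 12
  z = 5
  d = 12 + 5
  a = d - d
  y = 1
  t = 4
  return 12
After constant-fold (8 stmts):
  x = 4
  u = 12
  z = 5
  d = 17
  a = d - d
  y = 1
  t = 4
  return 12
After dead-code-elim (1 stmts):
  return 12
Evaluate:
  x = 4  =>  x = 4
  u = 6 + 6  =>  u = 12
  z = 5  =>  z = 5
  d = u + 5  =>  d = 17
  a = d - d  =>  a = 0
  y = 1  =>  y = 1
  t = x  =>  t = 4
  return u = 12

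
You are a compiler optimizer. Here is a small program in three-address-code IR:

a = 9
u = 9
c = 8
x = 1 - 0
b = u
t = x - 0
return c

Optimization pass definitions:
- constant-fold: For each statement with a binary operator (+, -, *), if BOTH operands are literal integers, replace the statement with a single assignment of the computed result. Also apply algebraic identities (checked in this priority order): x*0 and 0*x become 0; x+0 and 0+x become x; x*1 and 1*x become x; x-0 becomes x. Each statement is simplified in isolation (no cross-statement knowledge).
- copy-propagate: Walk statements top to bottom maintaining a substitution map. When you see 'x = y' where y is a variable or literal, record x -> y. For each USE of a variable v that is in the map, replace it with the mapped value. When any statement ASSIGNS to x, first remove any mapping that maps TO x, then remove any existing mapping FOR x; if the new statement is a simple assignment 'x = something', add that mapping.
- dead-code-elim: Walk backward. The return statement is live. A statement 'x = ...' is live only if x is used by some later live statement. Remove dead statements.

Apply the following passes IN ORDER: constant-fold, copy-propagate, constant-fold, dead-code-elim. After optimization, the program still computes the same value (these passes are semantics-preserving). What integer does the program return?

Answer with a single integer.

Answer: 8

Derivation:
Initial IR:
  a = 9
  u = 9
  c = 8
  x = 1 - 0
  b = u
  t = x - 0
  return c
After constant-fold (7 stmts):
  a = 9
  u = 9
  c = 8
  x = 1
  b = u
  t = x
  return c
After copy-propagate (7 stmts):
  a = 9
  u = 9
  c = 8
  x = 1
  b = 9
  t = 1
  return 8
After constant-fold (7 stmts):
  a = 9
  u = 9
  c = 8
  x = 1
  b = 9
  t = 1
  return 8
After dead-code-elim (1 stmts):
  return 8
Evaluate:
  a = 9  =>  a = 9
  u = 9  =>  u = 9
  c = 8  =>  c = 8
  x = 1 - 0  =>  x = 1
  b = u  =>  b = 9
  t = x - 0  =>  t = 1
  return c = 8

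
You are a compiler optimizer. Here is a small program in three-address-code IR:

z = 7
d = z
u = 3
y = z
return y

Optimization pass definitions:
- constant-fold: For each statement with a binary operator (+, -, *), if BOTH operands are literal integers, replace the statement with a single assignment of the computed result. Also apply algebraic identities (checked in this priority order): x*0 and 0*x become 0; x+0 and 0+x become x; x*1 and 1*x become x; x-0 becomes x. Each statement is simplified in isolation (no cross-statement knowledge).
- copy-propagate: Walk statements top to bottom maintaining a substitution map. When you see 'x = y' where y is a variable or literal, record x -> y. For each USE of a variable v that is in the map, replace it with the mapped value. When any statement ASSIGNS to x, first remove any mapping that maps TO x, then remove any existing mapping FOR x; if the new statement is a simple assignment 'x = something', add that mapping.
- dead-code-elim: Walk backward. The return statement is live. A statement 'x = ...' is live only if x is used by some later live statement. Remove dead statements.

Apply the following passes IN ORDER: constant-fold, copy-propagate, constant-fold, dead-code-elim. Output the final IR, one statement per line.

Answer: return 7

Derivation:
Initial IR:
  z = 7
  d = z
  u = 3
  y = z
  return y
After constant-fold (5 stmts):
  z = 7
  d = z
  u = 3
  y = z
  return y
After copy-propagate (5 stmts):
  z = 7
  d = 7
  u = 3
  y = 7
  return 7
After constant-fold (5 stmts):
  z = 7
  d = 7
  u = 3
  y = 7
  return 7
After dead-code-elim (1 stmts):
  return 7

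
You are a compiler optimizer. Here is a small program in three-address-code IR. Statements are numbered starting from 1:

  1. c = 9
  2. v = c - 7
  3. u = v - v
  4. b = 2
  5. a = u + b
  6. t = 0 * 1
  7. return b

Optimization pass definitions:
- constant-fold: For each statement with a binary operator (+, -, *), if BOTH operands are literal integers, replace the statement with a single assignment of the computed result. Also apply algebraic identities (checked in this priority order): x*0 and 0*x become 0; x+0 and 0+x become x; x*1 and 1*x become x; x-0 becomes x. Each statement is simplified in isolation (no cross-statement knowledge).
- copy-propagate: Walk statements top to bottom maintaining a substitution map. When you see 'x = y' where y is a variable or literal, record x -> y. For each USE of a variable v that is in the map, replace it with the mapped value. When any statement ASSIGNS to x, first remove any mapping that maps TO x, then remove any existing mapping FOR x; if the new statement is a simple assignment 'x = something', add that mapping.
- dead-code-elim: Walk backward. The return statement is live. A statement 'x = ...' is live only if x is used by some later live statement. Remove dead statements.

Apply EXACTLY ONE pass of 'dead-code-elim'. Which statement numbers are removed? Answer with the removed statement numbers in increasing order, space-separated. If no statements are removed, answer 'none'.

Backward liveness scan:
Stmt 1 'c = 9': DEAD (c not in live set [])
Stmt 2 'v = c - 7': DEAD (v not in live set [])
Stmt 3 'u = v - v': DEAD (u not in live set [])
Stmt 4 'b = 2': KEEP (b is live); live-in = []
Stmt 5 'a = u + b': DEAD (a not in live set ['b'])
Stmt 6 't = 0 * 1': DEAD (t not in live set ['b'])
Stmt 7 'return b': KEEP (return); live-in = ['b']
Removed statement numbers: [1, 2, 3, 5, 6]
Surviving IR:
  b = 2
  return b

Answer: 1 2 3 5 6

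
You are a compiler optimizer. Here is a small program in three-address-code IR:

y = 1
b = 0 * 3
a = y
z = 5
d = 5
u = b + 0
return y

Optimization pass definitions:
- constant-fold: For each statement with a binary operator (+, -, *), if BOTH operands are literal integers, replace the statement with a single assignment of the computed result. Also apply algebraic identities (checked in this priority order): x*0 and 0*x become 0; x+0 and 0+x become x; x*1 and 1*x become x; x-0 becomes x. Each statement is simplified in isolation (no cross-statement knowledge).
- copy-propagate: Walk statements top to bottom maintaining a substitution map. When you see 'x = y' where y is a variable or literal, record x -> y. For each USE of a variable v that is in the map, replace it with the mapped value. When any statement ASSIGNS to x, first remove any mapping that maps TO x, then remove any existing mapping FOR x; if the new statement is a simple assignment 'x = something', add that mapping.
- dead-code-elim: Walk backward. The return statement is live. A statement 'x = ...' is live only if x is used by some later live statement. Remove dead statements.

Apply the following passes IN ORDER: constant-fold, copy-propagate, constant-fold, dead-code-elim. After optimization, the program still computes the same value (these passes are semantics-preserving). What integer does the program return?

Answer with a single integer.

Initial IR:
  y = 1
  b = 0 * 3
  a = y
  z = 5
  d = 5
  u = b + 0
  return y
After constant-fold (7 stmts):
  y = 1
  b = 0
  a = y
  z = 5
  d = 5
  u = b
  return y
After copy-propagate (7 stmts):
  y = 1
  b = 0
  a = 1
  z = 5
  d = 5
  u = 0
  return 1
After constant-fold (7 stmts):
  y = 1
  b = 0
  a = 1
  z = 5
  d = 5
  u = 0
  return 1
After dead-code-elim (1 stmts):
  return 1
Evaluate:
  y = 1  =>  y = 1
  b = 0 * 3  =>  b = 0
  a = y  =>  a = 1
  z = 5  =>  z = 5
  d = 5  =>  d = 5
  u = b + 0  =>  u = 0
  return y = 1

Answer: 1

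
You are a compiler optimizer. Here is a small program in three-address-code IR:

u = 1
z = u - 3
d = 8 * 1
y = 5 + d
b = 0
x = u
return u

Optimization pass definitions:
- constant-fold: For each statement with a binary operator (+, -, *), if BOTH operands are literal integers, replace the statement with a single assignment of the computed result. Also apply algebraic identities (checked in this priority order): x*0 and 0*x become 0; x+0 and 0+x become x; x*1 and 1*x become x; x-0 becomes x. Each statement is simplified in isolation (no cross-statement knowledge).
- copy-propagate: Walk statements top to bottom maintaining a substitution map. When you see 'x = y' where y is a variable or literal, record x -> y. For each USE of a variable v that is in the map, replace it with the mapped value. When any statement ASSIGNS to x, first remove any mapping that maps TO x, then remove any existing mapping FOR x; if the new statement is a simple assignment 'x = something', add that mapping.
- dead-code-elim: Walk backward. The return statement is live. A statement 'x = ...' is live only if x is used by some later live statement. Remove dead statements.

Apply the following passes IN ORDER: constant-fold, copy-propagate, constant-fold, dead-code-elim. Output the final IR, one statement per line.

Answer: return 1

Derivation:
Initial IR:
  u = 1
  z = u - 3
  d = 8 * 1
  y = 5 + d
  b = 0
  x = u
  return u
After constant-fold (7 stmts):
  u = 1
  z = u - 3
  d = 8
  y = 5 + d
  b = 0
  x = u
  return u
After copy-propagate (7 stmts):
  u = 1
  z = 1 - 3
  d = 8
  y = 5 + 8
  b = 0
  x = 1
  return 1
After constant-fold (7 stmts):
  u = 1
  z = -2
  d = 8
  y = 13
  b = 0
  x = 1
  return 1
After dead-code-elim (1 stmts):
  return 1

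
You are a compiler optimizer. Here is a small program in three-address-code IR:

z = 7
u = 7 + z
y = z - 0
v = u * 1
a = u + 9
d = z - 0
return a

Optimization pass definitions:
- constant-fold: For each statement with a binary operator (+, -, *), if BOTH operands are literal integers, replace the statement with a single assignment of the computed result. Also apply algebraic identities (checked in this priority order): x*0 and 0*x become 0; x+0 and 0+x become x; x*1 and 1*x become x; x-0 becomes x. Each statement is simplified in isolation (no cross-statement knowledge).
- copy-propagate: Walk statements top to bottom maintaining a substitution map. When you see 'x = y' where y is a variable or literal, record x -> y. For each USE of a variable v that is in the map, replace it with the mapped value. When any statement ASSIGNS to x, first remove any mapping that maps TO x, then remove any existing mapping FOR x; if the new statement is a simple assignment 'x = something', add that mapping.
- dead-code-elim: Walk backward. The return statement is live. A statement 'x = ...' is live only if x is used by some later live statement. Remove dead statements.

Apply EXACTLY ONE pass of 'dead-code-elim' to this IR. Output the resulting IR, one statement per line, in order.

Applying dead-code-elim statement-by-statement:
  [7] return a  -> KEEP (return); live=['a']
  [6] d = z - 0  -> DEAD (d not live)
  [5] a = u + 9  -> KEEP; live=['u']
  [4] v = u * 1  -> DEAD (v not live)
  [3] y = z - 0  -> DEAD (y not live)
  [2] u = 7 + z  -> KEEP; live=['z']
  [1] z = 7  -> KEEP; live=[]
Result (4 stmts):
  z = 7
  u = 7 + z
  a = u + 9
  return a

Answer: z = 7
u = 7 + z
a = u + 9
return a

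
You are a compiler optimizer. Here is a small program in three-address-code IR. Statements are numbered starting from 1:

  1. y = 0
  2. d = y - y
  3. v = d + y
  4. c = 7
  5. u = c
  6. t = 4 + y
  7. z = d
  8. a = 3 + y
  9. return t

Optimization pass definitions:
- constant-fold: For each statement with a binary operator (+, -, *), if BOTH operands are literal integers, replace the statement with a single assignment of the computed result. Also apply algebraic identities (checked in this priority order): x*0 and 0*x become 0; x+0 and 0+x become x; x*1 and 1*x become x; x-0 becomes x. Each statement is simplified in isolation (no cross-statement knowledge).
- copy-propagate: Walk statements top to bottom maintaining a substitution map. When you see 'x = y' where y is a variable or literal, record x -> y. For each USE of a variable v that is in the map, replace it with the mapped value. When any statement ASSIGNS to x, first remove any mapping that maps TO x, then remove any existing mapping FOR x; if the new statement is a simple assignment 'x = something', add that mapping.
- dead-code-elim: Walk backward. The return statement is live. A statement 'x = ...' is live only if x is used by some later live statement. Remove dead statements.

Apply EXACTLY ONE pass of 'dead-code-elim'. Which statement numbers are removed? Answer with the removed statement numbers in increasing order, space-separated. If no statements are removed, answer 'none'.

Backward liveness scan:
Stmt 1 'y = 0': KEEP (y is live); live-in = []
Stmt 2 'd = y - y': DEAD (d not in live set ['y'])
Stmt 3 'v = d + y': DEAD (v not in live set ['y'])
Stmt 4 'c = 7': DEAD (c not in live set ['y'])
Stmt 5 'u = c': DEAD (u not in live set ['y'])
Stmt 6 't = 4 + y': KEEP (t is live); live-in = ['y']
Stmt 7 'z = d': DEAD (z not in live set ['t'])
Stmt 8 'a = 3 + y': DEAD (a not in live set ['t'])
Stmt 9 'return t': KEEP (return); live-in = ['t']
Removed statement numbers: [2, 3, 4, 5, 7, 8]
Surviving IR:
  y = 0
  t = 4 + y
  return t

Answer: 2 3 4 5 7 8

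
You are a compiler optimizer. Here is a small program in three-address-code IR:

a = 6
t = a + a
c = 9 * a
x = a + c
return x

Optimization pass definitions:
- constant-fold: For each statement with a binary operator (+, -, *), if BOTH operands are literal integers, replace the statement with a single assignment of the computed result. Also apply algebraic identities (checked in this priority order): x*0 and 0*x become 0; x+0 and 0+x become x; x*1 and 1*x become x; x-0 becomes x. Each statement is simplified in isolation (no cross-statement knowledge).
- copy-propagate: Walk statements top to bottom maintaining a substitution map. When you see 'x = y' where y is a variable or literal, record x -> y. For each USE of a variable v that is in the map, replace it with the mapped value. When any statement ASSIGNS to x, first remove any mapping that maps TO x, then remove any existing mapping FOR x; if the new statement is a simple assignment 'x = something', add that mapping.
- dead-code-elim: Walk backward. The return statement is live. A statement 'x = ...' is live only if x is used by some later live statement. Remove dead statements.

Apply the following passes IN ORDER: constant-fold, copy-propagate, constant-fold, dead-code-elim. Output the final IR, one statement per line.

Initial IR:
  a = 6
  t = a + a
  c = 9 * a
  x = a + c
  return x
After constant-fold (5 stmts):
  a = 6
  t = a + a
  c = 9 * a
  x = a + c
  return x
After copy-propagate (5 stmts):
  a = 6
  t = 6 + 6
  c = 9 * 6
  x = 6 + c
  return x
After constant-fold (5 stmts):
  a = 6
  t = 12
  c = 54
  x = 6 + c
  return x
After dead-code-elim (3 stmts):
  c = 54
  x = 6 + c
  return x

Answer: c = 54
x = 6 + c
return x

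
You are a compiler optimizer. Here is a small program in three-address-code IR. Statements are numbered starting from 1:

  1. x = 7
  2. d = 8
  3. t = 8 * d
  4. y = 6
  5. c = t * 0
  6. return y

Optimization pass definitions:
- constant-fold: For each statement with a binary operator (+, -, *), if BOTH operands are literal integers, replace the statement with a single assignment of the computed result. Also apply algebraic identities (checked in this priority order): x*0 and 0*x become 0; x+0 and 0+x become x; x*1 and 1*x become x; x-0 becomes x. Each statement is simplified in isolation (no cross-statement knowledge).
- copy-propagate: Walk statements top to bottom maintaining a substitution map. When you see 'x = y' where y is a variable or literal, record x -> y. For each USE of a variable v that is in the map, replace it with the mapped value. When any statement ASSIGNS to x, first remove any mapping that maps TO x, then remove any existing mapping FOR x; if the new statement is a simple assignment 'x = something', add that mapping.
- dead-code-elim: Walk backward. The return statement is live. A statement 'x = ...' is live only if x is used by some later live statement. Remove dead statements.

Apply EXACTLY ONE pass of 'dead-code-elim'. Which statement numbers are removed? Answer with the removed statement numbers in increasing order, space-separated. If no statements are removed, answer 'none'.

Backward liveness scan:
Stmt 1 'x = 7': DEAD (x not in live set [])
Stmt 2 'd = 8': DEAD (d not in live set [])
Stmt 3 't = 8 * d': DEAD (t not in live set [])
Stmt 4 'y = 6': KEEP (y is live); live-in = []
Stmt 5 'c = t * 0': DEAD (c not in live set ['y'])
Stmt 6 'return y': KEEP (return); live-in = ['y']
Removed statement numbers: [1, 2, 3, 5]
Surviving IR:
  y = 6
  return y

Answer: 1 2 3 5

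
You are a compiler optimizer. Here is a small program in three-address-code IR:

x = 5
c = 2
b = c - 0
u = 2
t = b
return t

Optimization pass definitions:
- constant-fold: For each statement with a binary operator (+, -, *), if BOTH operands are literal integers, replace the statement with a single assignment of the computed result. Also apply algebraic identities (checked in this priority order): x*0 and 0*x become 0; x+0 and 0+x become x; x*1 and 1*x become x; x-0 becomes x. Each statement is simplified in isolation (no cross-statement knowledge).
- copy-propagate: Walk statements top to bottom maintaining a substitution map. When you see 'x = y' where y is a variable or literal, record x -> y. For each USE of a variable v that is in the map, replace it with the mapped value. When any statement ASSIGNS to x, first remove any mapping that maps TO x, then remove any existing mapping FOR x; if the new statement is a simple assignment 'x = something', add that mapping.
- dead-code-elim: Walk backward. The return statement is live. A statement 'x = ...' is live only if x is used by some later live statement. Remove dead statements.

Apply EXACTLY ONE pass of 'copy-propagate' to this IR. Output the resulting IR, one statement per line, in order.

Answer: x = 5
c = 2
b = 2 - 0
u = 2
t = b
return b

Derivation:
Applying copy-propagate statement-by-statement:
  [1] x = 5  (unchanged)
  [2] c = 2  (unchanged)
  [3] b = c - 0  -> b = 2 - 0
  [4] u = 2  (unchanged)
  [5] t = b  (unchanged)
  [6] return t  -> return b
Result (6 stmts):
  x = 5
  c = 2
  b = 2 - 0
  u = 2
  t = b
  return b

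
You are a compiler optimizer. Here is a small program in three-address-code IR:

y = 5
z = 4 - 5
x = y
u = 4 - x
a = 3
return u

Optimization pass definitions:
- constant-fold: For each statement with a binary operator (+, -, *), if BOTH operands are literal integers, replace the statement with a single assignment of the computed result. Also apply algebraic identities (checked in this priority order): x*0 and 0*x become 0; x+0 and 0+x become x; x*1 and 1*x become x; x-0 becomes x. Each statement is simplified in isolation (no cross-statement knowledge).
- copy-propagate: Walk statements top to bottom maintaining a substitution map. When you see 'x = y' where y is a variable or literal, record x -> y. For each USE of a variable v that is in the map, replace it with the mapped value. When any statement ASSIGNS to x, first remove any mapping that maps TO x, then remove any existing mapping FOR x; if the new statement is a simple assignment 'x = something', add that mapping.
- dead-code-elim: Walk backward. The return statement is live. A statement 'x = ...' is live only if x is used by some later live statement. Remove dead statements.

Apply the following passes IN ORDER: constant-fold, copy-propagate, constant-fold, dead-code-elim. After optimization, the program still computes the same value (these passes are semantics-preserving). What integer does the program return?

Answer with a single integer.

Initial IR:
  y = 5
  z = 4 - 5
  x = y
  u = 4 - x
  a = 3
  return u
After constant-fold (6 stmts):
  y = 5
  z = -1
  x = y
  u = 4 - x
  a = 3
  return u
After copy-propagate (6 stmts):
  y = 5
  z = -1
  x = 5
  u = 4 - 5
  a = 3
  return u
After constant-fold (6 stmts):
  y = 5
  z = -1
  x = 5
  u = -1
  a = 3
  return u
After dead-code-elim (2 stmts):
  u = -1
  return u
Evaluate:
  y = 5  =>  y = 5
  z = 4 - 5  =>  z = -1
  x = y  =>  x = 5
  u = 4 - x  =>  u = -1
  a = 3  =>  a = 3
  return u = -1

Answer: -1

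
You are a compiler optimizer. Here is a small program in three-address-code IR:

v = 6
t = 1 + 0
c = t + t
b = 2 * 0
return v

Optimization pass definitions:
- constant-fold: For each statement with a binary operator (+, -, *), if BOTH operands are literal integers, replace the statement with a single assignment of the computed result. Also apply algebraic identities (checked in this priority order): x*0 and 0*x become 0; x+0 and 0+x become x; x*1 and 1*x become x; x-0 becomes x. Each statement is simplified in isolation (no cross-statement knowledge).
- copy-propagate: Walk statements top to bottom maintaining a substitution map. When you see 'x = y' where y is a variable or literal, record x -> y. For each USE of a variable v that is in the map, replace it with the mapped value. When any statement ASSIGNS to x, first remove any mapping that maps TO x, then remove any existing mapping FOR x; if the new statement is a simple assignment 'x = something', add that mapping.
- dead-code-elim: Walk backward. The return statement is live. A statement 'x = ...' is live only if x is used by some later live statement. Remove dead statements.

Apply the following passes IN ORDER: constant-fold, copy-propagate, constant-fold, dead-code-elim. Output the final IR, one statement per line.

Initial IR:
  v = 6
  t = 1 + 0
  c = t + t
  b = 2 * 0
  return v
After constant-fold (5 stmts):
  v = 6
  t = 1
  c = t + t
  b = 0
  return v
After copy-propagate (5 stmts):
  v = 6
  t = 1
  c = 1 + 1
  b = 0
  return 6
After constant-fold (5 stmts):
  v = 6
  t = 1
  c = 2
  b = 0
  return 6
After dead-code-elim (1 stmts):
  return 6

Answer: return 6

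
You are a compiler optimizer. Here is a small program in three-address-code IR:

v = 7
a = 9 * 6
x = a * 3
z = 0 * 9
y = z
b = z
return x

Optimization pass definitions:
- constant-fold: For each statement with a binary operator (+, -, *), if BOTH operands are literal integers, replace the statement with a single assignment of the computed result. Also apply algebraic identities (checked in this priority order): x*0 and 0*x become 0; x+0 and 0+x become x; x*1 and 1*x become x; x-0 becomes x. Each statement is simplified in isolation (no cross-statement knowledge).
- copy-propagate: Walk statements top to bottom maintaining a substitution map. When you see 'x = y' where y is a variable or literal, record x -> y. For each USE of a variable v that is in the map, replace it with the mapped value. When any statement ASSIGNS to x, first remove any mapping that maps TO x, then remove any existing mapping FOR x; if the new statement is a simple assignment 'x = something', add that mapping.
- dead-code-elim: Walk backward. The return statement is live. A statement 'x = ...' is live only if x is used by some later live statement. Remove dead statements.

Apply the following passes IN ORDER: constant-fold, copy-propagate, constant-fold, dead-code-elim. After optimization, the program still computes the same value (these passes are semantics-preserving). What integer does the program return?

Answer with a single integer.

Initial IR:
  v = 7
  a = 9 * 6
  x = a * 3
  z = 0 * 9
  y = z
  b = z
  return x
After constant-fold (7 stmts):
  v = 7
  a = 54
  x = a * 3
  z = 0
  y = z
  b = z
  return x
After copy-propagate (7 stmts):
  v = 7
  a = 54
  x = 54 * 3
  z = 0
  y = 0
  b = 0
  return x
After constant-fold (7 stmts):
  v = 7
  a = 54
  x = 162
  z = 0
  y = 0
  b = 0
  return x
After dead-code-elim (2 stmts):
  x = 162
  return x
Evaluate:
  v = 7  =>  v = 7
  a = 9 * 6  =>  a = 54
  x = a * 3  =>  x = 162
  z = 0 * 9  =>  z = 0
  y = z  =>  y = 0
  b = z  =>  b = 0
  return x = 162

Answer: 162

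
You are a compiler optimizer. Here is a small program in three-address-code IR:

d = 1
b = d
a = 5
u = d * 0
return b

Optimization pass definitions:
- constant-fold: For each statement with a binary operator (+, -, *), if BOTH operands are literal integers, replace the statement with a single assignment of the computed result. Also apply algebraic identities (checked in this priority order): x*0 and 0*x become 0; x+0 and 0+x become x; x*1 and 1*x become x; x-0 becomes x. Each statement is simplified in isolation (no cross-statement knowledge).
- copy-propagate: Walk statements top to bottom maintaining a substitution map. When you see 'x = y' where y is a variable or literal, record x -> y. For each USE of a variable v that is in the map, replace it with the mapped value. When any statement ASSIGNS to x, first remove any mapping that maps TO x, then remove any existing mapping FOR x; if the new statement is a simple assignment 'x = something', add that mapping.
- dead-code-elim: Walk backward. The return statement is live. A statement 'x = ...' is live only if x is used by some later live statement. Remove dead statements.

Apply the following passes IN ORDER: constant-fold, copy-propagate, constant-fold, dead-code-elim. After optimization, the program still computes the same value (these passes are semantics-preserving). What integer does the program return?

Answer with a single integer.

Initial IR:
  d = 1
  b = d
  a = 5
  u = d * 0
  return b
After constant-fold (5 stmts):
  d = 1
  b = d
  a = 5
  u = 0
  return b
After copy-propagate (5 stmts):
  d = 1
  b = 1
  a = 5
  u = 0
  return 1
After constant-fold (5 stmts):
  d = 1
  b = 1
  a = 5
  u = 0
  return 1
After dead-code-elim (1 stmts):
  return 1
Evaluate:
  d = 1  =>  d = 1
  b = d  =>  b = 1
  a = 5  =>  a = 5
  u = d * 0  =>  u = 0
  return b = 1

Answer: 1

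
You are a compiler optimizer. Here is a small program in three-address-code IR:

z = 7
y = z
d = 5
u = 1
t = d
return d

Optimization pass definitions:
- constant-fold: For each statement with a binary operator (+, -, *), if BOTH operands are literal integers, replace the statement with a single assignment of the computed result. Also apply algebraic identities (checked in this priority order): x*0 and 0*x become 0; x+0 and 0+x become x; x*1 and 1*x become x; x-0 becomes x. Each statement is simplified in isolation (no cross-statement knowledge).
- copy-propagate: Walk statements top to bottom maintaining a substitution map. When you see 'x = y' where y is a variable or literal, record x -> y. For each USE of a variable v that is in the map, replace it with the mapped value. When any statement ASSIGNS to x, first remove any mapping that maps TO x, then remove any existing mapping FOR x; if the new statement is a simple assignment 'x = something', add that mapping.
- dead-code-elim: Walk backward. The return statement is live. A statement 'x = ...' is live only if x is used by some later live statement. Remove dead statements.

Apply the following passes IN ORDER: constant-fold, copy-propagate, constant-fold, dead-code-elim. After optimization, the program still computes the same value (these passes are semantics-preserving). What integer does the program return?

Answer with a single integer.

Answer: 5

Derivation:
Initial IR:
  z = 7
  y = z
  d = 5
  u = 1
  t = d
  return d
After constant-fold (6 stmts):
  z = 7
  y = z
  d = 5
  u = 1
  t = d
  return d
After copy-propagate (6 stmts):
  z = 7
  y = 7
  d = 5
  u = 1
  t = 5
  return 5
After constant-fold (6 stmts):
  z = 7
  y = 7
  d = 5
  u = 1
  t = 5
  return 5
After dead-code-elim (1 stmts):
  return 5
Evaluate:
  z = 7  =>  z = 7
  y = z  =>  y = 7
  d = 5  =>  d = 5
  u = 1  =>  u = 1
  t = d  =>  t = 5
  return d = 5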